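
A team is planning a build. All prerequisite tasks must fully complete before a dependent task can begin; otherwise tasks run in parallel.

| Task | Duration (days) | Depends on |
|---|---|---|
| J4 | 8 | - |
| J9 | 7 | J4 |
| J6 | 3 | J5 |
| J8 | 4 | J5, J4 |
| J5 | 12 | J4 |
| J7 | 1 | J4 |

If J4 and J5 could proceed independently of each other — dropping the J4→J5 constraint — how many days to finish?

16

Before: longest chain J4→J5→J8 = 8+12+4 = 24, finish 24.
Without J4→J5, J5's earliest start moves from 8 to 0.
New critical path: J5→J8 = 12+4 = 16 ⇒ 16 days.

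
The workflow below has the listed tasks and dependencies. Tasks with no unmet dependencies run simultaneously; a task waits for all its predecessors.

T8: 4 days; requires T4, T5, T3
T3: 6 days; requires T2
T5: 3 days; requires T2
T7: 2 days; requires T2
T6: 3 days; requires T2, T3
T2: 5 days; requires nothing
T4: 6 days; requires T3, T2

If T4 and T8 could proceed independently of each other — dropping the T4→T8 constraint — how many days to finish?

With the dependency in place, T2→T3→T4→T8 = 5+6+6+4 = 21 sets the finish at 21 days.
Without T4→T8, T8's earliest start moves from 17 to 11.
New critical path: T2→T3→T4 = 5+6+6 = 17 ⇒ 17 days.

17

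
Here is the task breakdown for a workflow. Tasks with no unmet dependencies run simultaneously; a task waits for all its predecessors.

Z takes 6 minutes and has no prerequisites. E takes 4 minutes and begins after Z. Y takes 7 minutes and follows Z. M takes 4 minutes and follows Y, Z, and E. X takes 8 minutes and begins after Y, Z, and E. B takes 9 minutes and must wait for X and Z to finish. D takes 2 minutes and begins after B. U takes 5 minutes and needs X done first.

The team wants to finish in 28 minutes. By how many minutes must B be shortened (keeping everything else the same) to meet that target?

Current finish: 32 minutes; target: 28.
B is on every critical path, so each minute cut from B cuts the finish by one (this holds down to a finish of 26).
Need 32 − 28 = 4 minutes off B → B becomes 5 minutes, finish becomes 28.

4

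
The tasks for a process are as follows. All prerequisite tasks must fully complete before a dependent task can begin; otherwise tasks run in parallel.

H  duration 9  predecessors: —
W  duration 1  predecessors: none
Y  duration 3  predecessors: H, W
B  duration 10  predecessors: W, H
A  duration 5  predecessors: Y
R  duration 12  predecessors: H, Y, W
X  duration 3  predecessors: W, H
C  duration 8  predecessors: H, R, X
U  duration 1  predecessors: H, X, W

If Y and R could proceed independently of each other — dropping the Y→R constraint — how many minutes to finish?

29

With the dependency in place, H→Y→R→C = 9+3+12+8 = 32 sets the finish at 32 minutes.
Without Y→R, R's earliest start moves from 12 to 9.
New critical path: H→R→C = 9+12+8 = 29 ⇒ 29 minutes.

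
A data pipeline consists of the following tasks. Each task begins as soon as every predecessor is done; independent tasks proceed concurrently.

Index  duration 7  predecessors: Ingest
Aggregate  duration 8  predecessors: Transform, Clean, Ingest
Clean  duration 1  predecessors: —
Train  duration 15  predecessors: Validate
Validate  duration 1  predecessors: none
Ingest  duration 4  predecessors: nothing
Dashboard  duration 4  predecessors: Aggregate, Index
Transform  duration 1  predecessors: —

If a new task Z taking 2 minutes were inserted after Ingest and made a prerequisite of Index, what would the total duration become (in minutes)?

Originally the schedule takes 16 minutes.
With Z inserted, Index now waits for max(Ingest, Z).
New critical path: Ingest→Z→Index→Dashboard = 4+2+7+4 = 17 ⇒ 17 minutes.

17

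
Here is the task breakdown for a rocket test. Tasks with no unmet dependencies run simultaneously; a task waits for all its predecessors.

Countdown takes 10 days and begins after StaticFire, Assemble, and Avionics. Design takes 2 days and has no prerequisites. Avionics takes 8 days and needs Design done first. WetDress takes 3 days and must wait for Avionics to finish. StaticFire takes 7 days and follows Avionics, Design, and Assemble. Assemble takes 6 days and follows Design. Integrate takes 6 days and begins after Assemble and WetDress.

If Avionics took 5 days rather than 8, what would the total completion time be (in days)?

Baseline: Design→Avionics→StaticFire→Countdown = 2+8+7+10 = 27 → 27 days.
Avionics is on the critical path; changing it to 5 makes that path 24 days.
Now Design→Assemble→StaticFire→Countdown = 2+6+7+10 = 25 is longest, so the finish becomes 25 days.

25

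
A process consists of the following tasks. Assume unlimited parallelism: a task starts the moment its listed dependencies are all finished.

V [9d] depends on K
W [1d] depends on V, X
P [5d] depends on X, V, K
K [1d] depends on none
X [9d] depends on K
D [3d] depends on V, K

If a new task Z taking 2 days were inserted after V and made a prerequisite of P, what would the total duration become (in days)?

17

Originally the plan takes 15 days.
With Z inserted, P now waits for max(X, V, K, Z).
New critical path: K→V→Z→P = 1+9+2+5 = 17 ⇒ 17 days.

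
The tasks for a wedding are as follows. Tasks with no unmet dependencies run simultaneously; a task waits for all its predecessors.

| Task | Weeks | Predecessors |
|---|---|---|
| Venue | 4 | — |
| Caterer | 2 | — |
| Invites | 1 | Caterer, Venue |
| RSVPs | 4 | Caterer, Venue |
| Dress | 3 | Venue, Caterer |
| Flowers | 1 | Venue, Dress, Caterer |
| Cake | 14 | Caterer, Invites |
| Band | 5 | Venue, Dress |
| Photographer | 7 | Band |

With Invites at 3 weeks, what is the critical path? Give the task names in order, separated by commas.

Baseline: Venue→Invites→Cake = 4+1+14 = 19 → 19 weeks.
Since Invites is critical, the +2 change carries straight to that chain (now 21 weeks).
No other chain overtakes it, so the finish is 21 weeks.

Venue, Invites, Cake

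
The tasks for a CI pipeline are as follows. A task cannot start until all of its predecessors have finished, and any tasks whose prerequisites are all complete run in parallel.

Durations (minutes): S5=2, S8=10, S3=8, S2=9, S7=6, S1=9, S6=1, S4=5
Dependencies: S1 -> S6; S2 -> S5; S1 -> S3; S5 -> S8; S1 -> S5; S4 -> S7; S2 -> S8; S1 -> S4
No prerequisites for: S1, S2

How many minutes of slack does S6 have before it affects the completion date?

11

Critical path: S1→S5→S8 = 9+2+10 = 21, so the finish is 21 minutes.
Longest path through S6: 10 minutes (earliest finish 10, latest finish 21).
So S6 can slip 21 − 10 = 11 minutes.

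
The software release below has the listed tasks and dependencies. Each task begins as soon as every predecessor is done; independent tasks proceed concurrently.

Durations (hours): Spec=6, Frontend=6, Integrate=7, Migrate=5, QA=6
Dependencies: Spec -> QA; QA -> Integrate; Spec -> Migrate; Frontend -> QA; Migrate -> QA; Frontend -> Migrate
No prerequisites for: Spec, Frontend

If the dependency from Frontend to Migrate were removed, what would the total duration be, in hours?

24

With the dependency in place, Spec→Migrate→QA→Integrate = 6+5+6+7 = 24 sets the finish at 24 hours.
Dropping Frontend→Migrate doesn't change Migrate's earliest start (6); another predecessor still binds.
New critical path: Spec→Migrate→QA→Integrate = 6+5+6+7 = 24 ⇒ 24 hours.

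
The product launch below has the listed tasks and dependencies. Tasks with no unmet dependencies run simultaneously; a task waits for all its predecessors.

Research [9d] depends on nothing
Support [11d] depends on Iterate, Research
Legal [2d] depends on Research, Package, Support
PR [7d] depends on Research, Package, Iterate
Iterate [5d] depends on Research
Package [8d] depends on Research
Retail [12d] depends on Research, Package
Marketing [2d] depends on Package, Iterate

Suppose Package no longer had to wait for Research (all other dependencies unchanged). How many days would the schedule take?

27

With the dependency in place, Research→Package→Retail = 9+8+12 = 29 sets the finish at 29 days.
Without Research→Package, Package's earliest start moves from 9 to 0.
New critical path: Research→Iterate→Support→Legal = 9+5+11+2 = 27 ⇒ 27 days.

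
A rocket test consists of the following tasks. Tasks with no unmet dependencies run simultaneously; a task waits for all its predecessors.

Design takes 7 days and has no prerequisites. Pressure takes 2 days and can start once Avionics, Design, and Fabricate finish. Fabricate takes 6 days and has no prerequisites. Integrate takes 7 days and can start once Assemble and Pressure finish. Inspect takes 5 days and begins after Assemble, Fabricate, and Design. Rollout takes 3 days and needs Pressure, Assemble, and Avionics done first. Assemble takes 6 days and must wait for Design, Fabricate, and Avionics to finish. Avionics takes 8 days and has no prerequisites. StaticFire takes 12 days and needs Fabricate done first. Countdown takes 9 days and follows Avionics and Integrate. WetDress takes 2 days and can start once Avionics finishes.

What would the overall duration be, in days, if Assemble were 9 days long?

Critical path before the change: Avionics→Assemble→Integrate→Countdown = 8+6+7+9 = 30 giving 30 days.
Assemble is on the critical path; changing it to 9 makes that path 33 days.
No other chain overtakes it, so the finish is 33 days.

33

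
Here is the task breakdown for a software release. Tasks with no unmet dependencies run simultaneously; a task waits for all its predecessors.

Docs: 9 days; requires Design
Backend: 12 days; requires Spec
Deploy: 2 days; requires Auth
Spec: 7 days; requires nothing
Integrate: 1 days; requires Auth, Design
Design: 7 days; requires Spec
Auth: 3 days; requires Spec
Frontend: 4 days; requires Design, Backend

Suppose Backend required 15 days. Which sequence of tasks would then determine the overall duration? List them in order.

Spec, Backend, Frontend

Critical path before the change: Spec→Backend→Frontend = 7+12+4 = 23 giving 23 days.
Backend is on the critical path; changing it to 15 makes that path 26 days.
No other chain overtakes it, so the finish is 26 days.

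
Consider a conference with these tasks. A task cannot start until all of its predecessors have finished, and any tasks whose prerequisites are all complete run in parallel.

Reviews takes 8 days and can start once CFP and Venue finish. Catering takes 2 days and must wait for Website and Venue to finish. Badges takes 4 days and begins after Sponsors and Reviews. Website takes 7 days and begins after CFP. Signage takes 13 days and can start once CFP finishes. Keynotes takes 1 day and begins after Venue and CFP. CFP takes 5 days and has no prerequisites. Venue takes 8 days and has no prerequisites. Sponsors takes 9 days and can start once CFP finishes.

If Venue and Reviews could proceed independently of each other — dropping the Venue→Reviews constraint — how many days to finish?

18

Before: longest chain Venue→Reviews→Badges = 8+8+4 = 20, finish 20.
Without Venue→Reviews, Reviews's earliest start moves from 8 to 5.
New critical path: CFP→Sponsors→Badges = 5+9+4 = 18 ⇒ 18 days.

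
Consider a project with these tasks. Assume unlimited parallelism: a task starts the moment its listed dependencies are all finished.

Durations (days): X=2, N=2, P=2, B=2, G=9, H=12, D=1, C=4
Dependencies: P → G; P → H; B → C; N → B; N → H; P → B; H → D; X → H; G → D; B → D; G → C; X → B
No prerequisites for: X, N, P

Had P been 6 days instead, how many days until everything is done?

19

The binding path is P→G→C = 2+9+4 = 15; finish at 15 days.
Since P is critical, the +4 change carries straight to that chain (now 19 days).
No other chain overtakes it, so the finish is 19 days.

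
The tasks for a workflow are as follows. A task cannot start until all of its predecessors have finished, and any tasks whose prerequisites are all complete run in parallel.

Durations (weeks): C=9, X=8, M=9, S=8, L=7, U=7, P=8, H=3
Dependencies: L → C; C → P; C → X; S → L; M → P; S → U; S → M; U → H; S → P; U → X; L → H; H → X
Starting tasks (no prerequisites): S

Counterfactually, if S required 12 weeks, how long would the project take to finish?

36

Actual critical path: S→L→C→X = 8+7+9+8 = 32 ⇒ 32 weeks.
S is on the critical path; changing it to 12 makes that path 36 weeks.
The critical path is still S→L→C→X; finish is now 36 weeks.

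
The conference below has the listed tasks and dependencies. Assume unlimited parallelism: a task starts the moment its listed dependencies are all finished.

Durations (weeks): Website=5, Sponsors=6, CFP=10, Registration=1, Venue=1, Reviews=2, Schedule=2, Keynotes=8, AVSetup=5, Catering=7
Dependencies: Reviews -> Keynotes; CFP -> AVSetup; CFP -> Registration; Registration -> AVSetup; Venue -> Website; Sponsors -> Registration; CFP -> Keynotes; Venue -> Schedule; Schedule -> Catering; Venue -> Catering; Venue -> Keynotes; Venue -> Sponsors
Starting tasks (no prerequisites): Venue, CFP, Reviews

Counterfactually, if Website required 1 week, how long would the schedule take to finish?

18

Critical path before the change: CFP→Keynotes = 10+8 = 18 giving 18 weeks.
Website is off the critical path — its longest chain is 6 weeks, giving 12 of slack.
The critical path is still CFP→Keynotes; finish is now 18 weeks.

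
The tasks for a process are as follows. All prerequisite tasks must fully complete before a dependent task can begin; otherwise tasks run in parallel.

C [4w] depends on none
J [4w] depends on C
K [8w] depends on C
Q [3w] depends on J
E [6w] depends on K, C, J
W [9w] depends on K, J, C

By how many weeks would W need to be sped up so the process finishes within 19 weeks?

Current finish: 21 weeks; target: 19.
W is on every critical path, so each week cut from W cuts the finish by one (this holds down to a finish of 18).
Need 21 − 19 = 2 weeks off W → W becomes 7 weeks, finish becomes 19.

2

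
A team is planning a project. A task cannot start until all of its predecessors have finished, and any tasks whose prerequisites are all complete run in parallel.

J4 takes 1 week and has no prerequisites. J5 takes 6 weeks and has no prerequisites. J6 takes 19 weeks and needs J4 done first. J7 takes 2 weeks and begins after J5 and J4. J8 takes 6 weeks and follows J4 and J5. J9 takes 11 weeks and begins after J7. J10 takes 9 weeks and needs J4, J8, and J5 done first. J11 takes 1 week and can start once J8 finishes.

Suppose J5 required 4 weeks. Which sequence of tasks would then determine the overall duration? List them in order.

J4, J6

The binding path is J5→J8→J10 = 6+6+9 = 21; finish at 21 weeks.
J5 lies on that path, so at 4 weeks the path becomes 19 weeks.
Now J4→J6 = 1+19 = 20 is longest, so the finish becomes 20 weeks.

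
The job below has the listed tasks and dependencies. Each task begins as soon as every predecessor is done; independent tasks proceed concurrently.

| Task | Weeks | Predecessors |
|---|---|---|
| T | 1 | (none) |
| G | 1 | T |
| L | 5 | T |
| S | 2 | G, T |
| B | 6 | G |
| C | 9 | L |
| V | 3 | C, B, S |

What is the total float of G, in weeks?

The longest chain is T→L→C→V = 1+5+9+3 = 18; overall finish 18 weeks.
Longest path through G: 11 weeks (earliest finish 2, latest finish 9).
So G can slip 9 − 2 = 7 weeks.

7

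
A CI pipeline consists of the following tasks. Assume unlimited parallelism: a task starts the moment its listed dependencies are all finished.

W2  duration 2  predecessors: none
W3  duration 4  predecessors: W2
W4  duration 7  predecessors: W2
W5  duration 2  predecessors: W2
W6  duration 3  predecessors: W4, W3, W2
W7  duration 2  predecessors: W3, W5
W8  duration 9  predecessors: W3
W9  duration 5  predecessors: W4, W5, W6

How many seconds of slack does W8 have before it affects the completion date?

2

The longest chain is W2→W4→W6→W9 = 2+7+3+5 = 17; overall finish 17 seconds.
Longest path through W8: 15 seconds (earliest finish 15, latest finish 17).
So W8 can slip 17 − 15 = 2 seconds.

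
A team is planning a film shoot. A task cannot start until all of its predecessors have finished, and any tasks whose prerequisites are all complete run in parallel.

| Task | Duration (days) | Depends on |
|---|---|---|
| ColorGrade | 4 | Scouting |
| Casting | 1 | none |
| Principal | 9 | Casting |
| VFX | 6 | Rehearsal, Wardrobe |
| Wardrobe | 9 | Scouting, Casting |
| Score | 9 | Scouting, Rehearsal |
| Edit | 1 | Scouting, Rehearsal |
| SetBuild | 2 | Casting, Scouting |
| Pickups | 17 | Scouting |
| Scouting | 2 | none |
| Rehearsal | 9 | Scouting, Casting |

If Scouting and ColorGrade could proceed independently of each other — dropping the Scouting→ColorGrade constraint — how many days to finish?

Original critical path: Scouting→Rehearsal→Score = 2+9+9 = 20 ⇒ 20 days.
Without Scouting→ColorGrade, ColorGrade's earliest start moves from 2 to 0.
The longest chain is now Scouting→Rehearsal→Score = 2+9+9 = 20, so the project takes 20 days.

20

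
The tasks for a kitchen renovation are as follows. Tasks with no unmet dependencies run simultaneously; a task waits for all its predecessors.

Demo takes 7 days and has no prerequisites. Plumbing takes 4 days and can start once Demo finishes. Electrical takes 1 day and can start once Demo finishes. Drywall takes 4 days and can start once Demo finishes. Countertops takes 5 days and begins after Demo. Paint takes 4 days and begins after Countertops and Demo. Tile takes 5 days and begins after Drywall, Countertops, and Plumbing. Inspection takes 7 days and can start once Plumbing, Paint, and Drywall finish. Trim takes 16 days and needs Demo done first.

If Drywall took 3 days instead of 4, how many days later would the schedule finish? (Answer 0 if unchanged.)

0

Actual critical path: Demo→Countertops→Paint→Inspection = 7+5+4+7 = 23 ⇒ 23 days.
Drywall has 5 days of float (longest path through it is 18).
The critical path is still Demo→Countertops→Paint→Inspection; finish is now 23 days.
Change in finish: 23 − 23 = +0 days.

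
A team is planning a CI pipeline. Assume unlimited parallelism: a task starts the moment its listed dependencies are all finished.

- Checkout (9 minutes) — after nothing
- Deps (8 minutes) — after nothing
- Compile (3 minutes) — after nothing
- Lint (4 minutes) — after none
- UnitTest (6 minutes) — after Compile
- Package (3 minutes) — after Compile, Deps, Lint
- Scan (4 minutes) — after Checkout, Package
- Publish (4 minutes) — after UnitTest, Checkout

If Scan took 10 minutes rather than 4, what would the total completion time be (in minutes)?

21

As given, the longest chain is Deps→Package→Scan = 8+3+4 = 15, so the finish is 15 minutes.
Since Scan is critical, the +6 change carries straight to that chain (now 21 minutes).
That remains the longest chain; total 21 minutes.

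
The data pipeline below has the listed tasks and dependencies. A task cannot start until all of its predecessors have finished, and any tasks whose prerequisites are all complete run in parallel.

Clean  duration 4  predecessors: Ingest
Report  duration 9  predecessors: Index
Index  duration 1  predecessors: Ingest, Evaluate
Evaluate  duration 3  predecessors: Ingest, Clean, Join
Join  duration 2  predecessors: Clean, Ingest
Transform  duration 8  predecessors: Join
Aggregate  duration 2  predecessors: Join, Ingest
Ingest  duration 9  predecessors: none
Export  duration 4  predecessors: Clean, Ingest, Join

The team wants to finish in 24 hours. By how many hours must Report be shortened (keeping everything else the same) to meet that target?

4

Current finish: 28 hours; target: 24.
Report is on every critical path, so each hour cut from Report cuts the finish by one (this holds down to a finish of 23).
Need 28 − 24 = 4 hours off Report → Report becomes 5 hours, finish becomes 24.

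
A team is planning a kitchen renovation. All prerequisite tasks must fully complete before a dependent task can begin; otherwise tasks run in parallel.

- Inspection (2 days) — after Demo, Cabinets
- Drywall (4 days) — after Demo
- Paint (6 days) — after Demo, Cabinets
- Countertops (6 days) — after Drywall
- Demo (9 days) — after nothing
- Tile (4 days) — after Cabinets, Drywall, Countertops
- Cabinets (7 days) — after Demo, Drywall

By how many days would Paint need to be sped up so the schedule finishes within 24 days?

2

Current finish: 26 days; target: 24.
Paint is on every critical path, so each day cut from Paint cuts the finish by one (this holds down to a finish of 24).
Need 26 − 24 = 2 days off Paint → Paint becomes 4 days, finish becomes 24.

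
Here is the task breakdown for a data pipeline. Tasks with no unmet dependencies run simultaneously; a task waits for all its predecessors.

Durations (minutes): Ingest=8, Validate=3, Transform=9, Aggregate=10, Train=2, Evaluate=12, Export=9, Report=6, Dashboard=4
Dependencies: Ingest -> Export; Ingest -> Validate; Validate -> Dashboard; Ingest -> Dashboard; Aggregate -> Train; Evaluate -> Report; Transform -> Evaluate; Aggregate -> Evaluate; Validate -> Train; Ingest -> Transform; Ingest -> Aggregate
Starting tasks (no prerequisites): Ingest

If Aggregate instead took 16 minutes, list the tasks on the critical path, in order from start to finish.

Ingest, Aggregate, Evaluate, Report

As given, the longest chain is Ingest→Aggregate→Evaluate→Report = 8+10+12+6 = 36, so the finish is 36 minutes.
Aggregate is on the critical path; changing it to 16 makes that path 42 minutes.
The critical path is still Ingest→Aggregate→Evaluate→Report; finish is now 42 minutes.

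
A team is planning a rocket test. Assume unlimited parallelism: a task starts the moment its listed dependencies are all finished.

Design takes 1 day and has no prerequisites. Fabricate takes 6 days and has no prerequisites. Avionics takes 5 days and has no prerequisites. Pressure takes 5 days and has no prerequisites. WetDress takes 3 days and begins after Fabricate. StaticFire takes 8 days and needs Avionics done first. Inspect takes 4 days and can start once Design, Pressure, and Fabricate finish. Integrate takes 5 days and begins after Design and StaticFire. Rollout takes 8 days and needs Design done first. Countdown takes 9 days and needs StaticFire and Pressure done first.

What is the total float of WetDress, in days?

13

Avionics→StaticFire→Countdown = 5+8+9 = 22 sets the makespan at 22 days.
The longest chain containing WetDress totals 9 days.
Float = 22 − 9 = 13.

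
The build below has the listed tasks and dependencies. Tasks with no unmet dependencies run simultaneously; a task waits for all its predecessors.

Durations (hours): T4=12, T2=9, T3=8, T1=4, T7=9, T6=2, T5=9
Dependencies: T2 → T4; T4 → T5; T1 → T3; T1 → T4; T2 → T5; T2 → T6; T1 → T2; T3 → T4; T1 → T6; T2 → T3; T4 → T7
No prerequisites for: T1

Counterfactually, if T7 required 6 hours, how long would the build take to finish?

42

Baseline: T1→T2→T3→T4→T7 = 4+9+8+12+9 = 42 → 42 hours.
T7 lies on that path, so at 6 hours the path becomes 39 hours.
New critical path: T1→T2→T3→T4→T5 = 4+9+8+12+9 = 42 ⇒ 42 hours.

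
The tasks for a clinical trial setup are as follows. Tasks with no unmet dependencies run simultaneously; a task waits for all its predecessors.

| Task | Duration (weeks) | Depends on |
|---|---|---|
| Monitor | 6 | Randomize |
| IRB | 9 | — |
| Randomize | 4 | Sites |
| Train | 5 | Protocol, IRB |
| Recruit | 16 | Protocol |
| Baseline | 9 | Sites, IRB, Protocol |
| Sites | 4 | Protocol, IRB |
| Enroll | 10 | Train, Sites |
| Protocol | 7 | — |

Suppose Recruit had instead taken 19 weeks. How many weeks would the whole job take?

26

The binding path is IRB→Train→Enroll = 9+5+10 = 24; finish at 24 weeks.
Recruit is off the critical path — its longest chain is 23 weeks, giving 1 of slack.
The binding chain switches to Protocol→Recruit = 7+19 = 26; finish 26 weeks.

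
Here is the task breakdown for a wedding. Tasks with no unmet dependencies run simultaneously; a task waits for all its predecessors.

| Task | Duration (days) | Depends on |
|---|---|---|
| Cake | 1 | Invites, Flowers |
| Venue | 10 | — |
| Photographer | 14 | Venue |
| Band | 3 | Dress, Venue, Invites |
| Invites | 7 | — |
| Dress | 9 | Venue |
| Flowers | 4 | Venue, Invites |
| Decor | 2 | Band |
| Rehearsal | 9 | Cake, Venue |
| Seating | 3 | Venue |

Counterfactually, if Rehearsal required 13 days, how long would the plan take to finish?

The binding path is Venue→Flowers→Cake→Rehearsal = 10+4+1+9 = 24; finish at 24 days.
Rehearsal lies on that path, so at 13 days the path becomes 28 days.
No other chain overtakes it, so the finish is 28 days.

28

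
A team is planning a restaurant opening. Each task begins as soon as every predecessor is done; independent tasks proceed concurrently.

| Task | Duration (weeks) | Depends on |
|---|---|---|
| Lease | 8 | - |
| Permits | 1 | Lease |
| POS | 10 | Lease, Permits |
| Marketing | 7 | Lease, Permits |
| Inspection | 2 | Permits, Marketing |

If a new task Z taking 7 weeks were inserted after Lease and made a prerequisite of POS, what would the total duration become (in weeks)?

25

Originally the project takes 19 weeks.
With Z inserted, POS now waits for max(Lease, Permits, Z).
New critical path: Lease→Z→POS = 8+7+10 = 25 ⇒ 25 weeks.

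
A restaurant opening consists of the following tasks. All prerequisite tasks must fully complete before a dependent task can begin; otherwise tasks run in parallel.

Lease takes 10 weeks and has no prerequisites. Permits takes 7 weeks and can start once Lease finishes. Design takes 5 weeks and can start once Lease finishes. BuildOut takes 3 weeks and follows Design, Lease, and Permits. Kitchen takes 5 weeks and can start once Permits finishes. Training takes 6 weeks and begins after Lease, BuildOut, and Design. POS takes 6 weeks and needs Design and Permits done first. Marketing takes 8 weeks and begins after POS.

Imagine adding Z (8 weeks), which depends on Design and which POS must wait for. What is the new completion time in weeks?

37

Originally the plan takes 31 weeks.
With Z inserted, POS now waits for max(Design, Permits, Z).
New critical path: Lease→Design→Z→POS→Marketing = 10+5+8+6+8 = 37 ⇒ 37 weeks.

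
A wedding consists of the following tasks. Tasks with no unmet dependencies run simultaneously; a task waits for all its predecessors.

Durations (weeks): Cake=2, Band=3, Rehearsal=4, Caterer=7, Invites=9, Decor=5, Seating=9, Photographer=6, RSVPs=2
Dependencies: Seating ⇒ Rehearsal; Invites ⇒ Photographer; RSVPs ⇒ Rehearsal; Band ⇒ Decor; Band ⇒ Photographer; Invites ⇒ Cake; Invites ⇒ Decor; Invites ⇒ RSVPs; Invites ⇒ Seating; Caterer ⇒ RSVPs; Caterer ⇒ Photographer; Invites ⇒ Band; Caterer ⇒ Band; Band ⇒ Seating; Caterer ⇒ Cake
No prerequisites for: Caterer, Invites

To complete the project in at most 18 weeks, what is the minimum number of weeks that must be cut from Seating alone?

Current finish: 25 weeks; target: 18.
Seating is on every critical path, so each week cut from Seating cuts the finish by one (this holds down to a finish of 18).
Need 25 − 18 = 7 weeks off Seating → Seating becomes 2 weeks, finish becomes 18.

7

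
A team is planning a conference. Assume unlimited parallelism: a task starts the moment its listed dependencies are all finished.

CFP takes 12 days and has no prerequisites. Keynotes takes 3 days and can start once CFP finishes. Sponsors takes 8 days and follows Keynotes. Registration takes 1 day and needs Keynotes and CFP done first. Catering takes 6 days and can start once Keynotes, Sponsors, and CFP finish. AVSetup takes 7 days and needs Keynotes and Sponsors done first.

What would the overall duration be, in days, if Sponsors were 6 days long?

Actual critical path: CFP→Keynotes→Sponsors→AVSetup = 12+3+8+7 = 30 ⇒ 30 days.
Sponsors lies on that path, so at 6 days the path becomes 28 days.
No other chain overtakes it, so the finish is 28 days.

28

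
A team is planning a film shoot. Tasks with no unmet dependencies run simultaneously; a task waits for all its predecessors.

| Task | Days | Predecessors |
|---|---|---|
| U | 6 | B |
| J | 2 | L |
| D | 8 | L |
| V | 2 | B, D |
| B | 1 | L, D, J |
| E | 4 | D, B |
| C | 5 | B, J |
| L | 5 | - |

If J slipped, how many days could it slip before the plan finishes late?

6

The longest chain is L→D→B→U = 5+8+1+6 = 20; overall finish 20 days.
J finishes as early as 7 and must finish by 13.
Float = 20 − 14 = 6.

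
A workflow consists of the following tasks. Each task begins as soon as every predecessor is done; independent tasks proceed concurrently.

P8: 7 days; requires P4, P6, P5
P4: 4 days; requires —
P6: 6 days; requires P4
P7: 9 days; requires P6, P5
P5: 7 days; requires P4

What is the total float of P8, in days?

2

Critical path: P4→P5→P7 = 4+7+9 = 20, so the finish is 20 days.
The longest chain containing P8 totals 18 days.
Slack of P8 = 13 − 11 = 2 days.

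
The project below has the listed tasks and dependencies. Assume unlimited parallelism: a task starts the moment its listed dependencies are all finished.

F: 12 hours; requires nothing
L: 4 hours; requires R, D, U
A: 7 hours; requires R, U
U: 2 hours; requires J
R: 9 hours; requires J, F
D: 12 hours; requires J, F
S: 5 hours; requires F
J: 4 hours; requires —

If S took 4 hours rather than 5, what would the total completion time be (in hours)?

28

The binding path is F→D→L = 12+12+4 = 28; finish at 28 hours.
The longest path through S is only 17 hours, so S has float 11.
The critical path is still F→D→L; finish is now 28 hours.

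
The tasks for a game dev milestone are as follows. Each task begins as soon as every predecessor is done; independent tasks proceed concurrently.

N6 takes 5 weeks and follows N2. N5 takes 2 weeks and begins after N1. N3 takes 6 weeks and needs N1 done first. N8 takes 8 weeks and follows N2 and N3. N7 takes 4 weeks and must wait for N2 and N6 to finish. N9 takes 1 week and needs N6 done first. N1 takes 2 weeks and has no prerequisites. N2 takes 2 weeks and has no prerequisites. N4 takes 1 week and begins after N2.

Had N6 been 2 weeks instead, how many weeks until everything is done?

16

Baseline: N1→N3→N8 = 2+6+8 = 16 → 16 weeks.
N6 has 5 weeks of float (longest path through it is 11).
No other chain overtakes it, so the finish is 16 weeks.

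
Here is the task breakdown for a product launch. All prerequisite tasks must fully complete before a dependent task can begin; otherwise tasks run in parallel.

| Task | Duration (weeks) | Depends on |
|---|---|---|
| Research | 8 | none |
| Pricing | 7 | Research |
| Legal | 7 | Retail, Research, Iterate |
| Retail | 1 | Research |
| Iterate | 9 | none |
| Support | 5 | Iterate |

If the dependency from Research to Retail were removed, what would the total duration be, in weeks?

With the dependency in place, Research→Retail→Legal = 8+1+7 = 16 sets the finish at 16 weeks.
Without Research→Retail, Retail's earliest start moves from 8 to 0.
The longest chain is now Iterate→Legal = 9+7 = 16, so the product launch takes 16 weeks.

16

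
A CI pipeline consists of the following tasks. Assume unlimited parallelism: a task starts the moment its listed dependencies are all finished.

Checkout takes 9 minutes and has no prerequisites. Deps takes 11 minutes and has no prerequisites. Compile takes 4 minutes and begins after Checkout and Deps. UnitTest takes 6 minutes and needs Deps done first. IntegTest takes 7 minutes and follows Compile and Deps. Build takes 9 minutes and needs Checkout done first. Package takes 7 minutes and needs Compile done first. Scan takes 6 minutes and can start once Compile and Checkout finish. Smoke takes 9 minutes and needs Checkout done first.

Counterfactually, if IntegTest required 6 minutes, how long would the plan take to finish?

Baseline: Deps→Compile→IntegTest = 11+4+7 = 22 → 22 minutes.
Since IntegTest is critical, the -1 change carries straight to that chain (now 21 minutes).
New critical path: Deps→Compile→Package = 11+4+7 = 22 ⇒ 22 minutes.

22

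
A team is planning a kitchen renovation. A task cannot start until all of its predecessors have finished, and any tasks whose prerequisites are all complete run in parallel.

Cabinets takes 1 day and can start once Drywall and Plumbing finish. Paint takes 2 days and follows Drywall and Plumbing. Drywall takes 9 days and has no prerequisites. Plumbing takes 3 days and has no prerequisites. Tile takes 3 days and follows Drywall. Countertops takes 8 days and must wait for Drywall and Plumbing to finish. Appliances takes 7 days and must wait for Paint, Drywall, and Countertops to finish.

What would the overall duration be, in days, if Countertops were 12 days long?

The binding path is Drywall→Countertops→Appliances = 9+8+7 = 24; finish at 24 days.
Countertops is on the critical path; changing it to 12 makes that path 28 days.
No other chain overtakes it, so the finish is 28 days.

28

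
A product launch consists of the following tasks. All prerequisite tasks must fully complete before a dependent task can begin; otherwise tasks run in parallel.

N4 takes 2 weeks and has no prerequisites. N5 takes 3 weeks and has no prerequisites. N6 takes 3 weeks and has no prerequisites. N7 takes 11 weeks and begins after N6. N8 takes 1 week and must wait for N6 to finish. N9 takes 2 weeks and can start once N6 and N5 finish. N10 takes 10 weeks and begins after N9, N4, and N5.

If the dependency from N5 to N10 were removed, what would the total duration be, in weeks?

15

Original critical path: N5→N9→N10 = 3+2+10 = 15 ⇒ 15 weeks.
Dropping N5→N10 doesn't change N10's earliest start (5); another predecessor still binds.
New critical path: N5→N9→N10 = 3+2+10 = 15 ⇒ 15 weeks.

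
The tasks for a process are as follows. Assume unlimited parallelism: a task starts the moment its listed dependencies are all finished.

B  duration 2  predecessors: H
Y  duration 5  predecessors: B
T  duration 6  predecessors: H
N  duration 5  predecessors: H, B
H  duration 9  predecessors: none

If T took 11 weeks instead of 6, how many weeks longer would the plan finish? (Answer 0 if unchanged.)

4

Actual critical path: H→B→Y = 9+2+5 = 16 ⇒ 16 weeks.
The longest path through T is only 15 weeks, so T has float 1.
Now H→T = 9+11 = 20 is longest, so the finish becomes 20 weeks.
Change in finish: 20 − 16 = +4 weeks.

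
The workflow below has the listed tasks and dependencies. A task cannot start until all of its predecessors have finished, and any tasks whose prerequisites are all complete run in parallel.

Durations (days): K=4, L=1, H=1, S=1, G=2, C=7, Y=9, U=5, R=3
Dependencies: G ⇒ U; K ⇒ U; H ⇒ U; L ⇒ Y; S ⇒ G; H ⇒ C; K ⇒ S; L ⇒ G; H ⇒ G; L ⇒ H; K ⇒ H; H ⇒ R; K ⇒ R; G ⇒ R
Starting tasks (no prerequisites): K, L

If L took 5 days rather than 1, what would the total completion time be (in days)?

14

Actual critical path: K→H→G→U = 4+1+2+5 = 12 ⇒ 12 days.
L is off the critical path — its longest chain is 10 days, giving 2 of slack.
Now L→Y = 5+9 = 14 is longest, so the finish becomes 14 days.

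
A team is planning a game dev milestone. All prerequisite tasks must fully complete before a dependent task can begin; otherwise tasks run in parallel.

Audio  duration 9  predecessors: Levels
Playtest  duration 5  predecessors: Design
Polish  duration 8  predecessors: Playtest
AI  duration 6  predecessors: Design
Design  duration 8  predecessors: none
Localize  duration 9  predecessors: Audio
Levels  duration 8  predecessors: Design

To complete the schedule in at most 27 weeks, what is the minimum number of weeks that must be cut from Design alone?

Current finish: 34 weeks; target: 27.
Design is on every critical path, so each week cut from Design cuts the finish by one (this holds down to a finish of 27).
Need 34 − 27 = 7 weeks off Design → Design becomes 1 week, finish becomes 27.

7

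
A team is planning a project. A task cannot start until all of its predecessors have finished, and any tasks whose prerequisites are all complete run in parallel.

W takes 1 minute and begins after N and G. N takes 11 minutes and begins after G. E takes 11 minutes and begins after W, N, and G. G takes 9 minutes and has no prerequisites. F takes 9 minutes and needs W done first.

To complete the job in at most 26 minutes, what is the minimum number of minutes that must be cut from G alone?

Current finish: 32 minutes; target: 26.
G is on every critical path, so each minute cut from G cuts the finish by one (this holds down to a finish of 24).
Need 32 − 26 = 6 minutes off G → G becomes 3 minutes, finish becomes 26.

6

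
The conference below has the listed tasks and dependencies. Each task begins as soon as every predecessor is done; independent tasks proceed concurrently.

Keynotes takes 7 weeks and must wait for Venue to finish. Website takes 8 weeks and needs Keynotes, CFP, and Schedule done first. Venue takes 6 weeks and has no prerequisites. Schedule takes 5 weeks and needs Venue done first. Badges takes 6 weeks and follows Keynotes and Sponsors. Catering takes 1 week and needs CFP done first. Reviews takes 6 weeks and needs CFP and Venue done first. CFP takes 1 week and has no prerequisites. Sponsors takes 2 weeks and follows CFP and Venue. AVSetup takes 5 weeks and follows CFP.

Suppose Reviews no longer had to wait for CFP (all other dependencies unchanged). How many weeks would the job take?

With the dependency in place, Venue→Keynotes→Website = 6+7+8 = 21 sets the finish at 21 weeks.
Dropping CFP→Reviews doesn't change Reviews's earliest start (6); another predecessor still binds.
New critical path: Venue→Keynotes→Website = 6+7+8 = 21 ⇒ 21 weeks.

21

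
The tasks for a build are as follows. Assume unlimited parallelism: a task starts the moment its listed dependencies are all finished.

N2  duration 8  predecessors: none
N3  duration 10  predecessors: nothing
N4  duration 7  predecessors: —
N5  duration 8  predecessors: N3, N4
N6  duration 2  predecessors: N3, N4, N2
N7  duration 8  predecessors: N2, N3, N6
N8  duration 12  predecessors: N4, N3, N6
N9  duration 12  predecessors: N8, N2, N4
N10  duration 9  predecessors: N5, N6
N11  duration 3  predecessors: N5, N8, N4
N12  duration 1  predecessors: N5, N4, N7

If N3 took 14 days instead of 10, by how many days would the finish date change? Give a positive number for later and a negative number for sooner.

4

Critical path before the change: N3→N6→N8→N9 = 10+2+12+12 = 36 giving 36 days.
Since N3 is critical, the +4 change carries straight to that chain (now 40 days).
No other chain overtakes it, so the finish is 40 days.
Change in finish: 40 − 36 = +4 days.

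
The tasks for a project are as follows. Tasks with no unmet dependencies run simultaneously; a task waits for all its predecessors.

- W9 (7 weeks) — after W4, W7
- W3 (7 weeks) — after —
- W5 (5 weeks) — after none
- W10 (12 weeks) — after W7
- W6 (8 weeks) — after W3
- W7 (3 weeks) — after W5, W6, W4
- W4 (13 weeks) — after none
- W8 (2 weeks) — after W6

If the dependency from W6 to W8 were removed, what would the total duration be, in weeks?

Before: longest chain W3→W6→W7→W10 = 7+8+3+12 = 30, finish 30.
Without W6→W8, W8's earliest start moves from 15 to 0.
New critical path: W3→W6→W7→W10 = 7+8+3+12 = 30 ⇒ 30 weeks.

30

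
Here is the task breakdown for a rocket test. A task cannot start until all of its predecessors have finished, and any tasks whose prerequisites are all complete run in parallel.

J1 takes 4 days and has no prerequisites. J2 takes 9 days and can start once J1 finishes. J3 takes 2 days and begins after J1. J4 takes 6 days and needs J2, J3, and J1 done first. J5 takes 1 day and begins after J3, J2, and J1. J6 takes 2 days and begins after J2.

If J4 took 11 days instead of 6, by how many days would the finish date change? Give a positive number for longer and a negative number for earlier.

Baseline: J1→J2→J4 = 4+9+6 = 19 → 19 days.
J4 is on the critical path; changing it to 11 makes that path 24 days.
That remains the longest chain; total 24 days.
Change in finish: 24 − 19 = +5 days.

5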